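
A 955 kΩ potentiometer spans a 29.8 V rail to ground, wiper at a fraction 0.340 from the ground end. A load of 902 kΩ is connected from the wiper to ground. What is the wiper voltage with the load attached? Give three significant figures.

The wiper splits the pot into (1−α)R = 630.3 kΩ above and αR = 324.7 kΩ below.
Lower section ‖ load = 238.8 kΩ.
V_wiper = 29.8 × 238.8/(630.3 + 238.8) = 8.19 V.

V ≈ 8.19 V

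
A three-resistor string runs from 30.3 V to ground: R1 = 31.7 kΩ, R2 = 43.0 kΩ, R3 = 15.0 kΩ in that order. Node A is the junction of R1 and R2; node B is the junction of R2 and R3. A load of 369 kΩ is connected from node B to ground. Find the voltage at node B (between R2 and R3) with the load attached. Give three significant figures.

V ≈ 4.90 V

At node B, R3 is in parallel with the load: R3‖R_L = 14.41 kΩ.
Below node A the resistance is R2 + (R3‖R_L) = 57.41 kΩ, so V_A = 30.3 × 57.41/89.11 = 19.52 V.
Then V_B = V_A × (R3‖R_L)/(R2 + R3‖R_L) = 19.52 × 14.41/57.41 = 4.90 V.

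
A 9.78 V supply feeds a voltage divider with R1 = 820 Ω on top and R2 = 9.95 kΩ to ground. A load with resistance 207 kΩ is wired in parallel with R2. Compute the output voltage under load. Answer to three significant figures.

The load sits in parallel with R2: R2‖R_L = (9950 × 207000) / (9950 + 207000) = 9494 Ω.
V_out = 9.78 × 9494 / (820 + 9494) = 9.78 × 9494/10310 = 9.00 V.

V_out ≈ 9.00 V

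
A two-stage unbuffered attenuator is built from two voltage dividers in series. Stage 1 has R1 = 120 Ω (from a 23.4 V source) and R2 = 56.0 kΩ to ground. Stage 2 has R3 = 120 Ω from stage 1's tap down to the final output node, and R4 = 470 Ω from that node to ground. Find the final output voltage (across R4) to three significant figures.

Stage 2 presents R3+R4 = 590.0 Ω as a load on stage 1's tap.
Stage 1's lower leg becomes R2‖(R3+R4) = 583.8 Ω, so V_mid = 23.4 × 583.8/703.8 = 19.41 V.
Stage 2 is itself unloaded: V_out = V_mid × R4/(R3+R4) = 19.41 × 470/590.0 = 15.5 V.

V_out ≈ 15.5 V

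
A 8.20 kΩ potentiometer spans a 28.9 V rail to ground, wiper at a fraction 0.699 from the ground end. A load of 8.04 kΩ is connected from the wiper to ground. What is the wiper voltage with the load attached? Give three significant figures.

The wiper splits the pot into (1−α)R = 2.468 kΩ above and αR = 5.732 kΩ below.
Lower section ‖ load = 3.346 kΩ.
V_wiper = 28.9 × 3.346/(2.468 + 3.346) = 16.6 V.

V ≈ 16.6 V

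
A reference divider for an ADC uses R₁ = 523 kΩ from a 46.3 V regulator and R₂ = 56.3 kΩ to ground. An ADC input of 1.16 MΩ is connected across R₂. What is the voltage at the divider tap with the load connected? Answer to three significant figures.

V_out ≈ 4.31 V

The load sits in parallel with R₂: R₂‖R_L = (56.3 × 1160) / (56.3 + 1160) = 53.69 kΩ.
V_out = 46.3 × 53.69 / (523 + 53.69) = 46.3 × 53.69/576.7 = 4.31 V.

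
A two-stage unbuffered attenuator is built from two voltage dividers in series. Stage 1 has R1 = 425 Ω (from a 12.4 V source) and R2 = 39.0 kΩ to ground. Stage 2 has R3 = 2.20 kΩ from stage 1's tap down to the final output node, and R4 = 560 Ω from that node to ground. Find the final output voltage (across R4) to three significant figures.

V_out ≈ 2.16 V

Stage 2 presents R3+R4 = 2760 Ω as a load on stage 1's tap.
Stage 1's lower leg becomes R2‖(R3+R4) = 2578 Ω, so V_mid = 12.4 × 2578/3003 = 10.64 V.
Stage 2 is itself unloaded: V_out = V_mid × R4/(R3+R4) = 10.64 × 560/2760 = 2.16 V.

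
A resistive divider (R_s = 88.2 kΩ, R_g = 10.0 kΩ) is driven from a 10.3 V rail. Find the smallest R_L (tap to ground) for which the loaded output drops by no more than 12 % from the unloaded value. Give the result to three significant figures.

R_L(min) ≈ 65.9 kΩ

Output resistance R_th = R_s‖R_g = (88.2 × 10.0)/98.20 = 8.982 kΩ.
The fractional drop is R_th/(R_th + R_L); requiring this ≤ 0.120 gives R_L ≥ R_th(1/0.120 − 1) = 8.982 × 7.333 = 65.9 kΩ.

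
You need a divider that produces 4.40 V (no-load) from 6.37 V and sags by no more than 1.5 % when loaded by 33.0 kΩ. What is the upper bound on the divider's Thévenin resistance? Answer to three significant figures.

Loading drop = R_th/(R_th + R_L) ≤ 0.0150, so R_th ≤ R_L · ε/(1−ε) = 33.0 kΩ × 0.0150/0.9850 = 503 Ω.

R_th ≤ 503 Ω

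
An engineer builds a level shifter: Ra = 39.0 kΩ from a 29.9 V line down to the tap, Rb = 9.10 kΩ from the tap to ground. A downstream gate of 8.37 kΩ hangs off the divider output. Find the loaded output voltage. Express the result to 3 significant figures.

V_out ≈ 3.01 V

The load sits in parallel with Rb: Rb‖R_L = (9.10 × 8.37) / (9.10 + 8.37) = 4.360 kΩ.
V_out = 29.9 × 4.360 / (39.0 + 4.360) = 29.9 × 4.360/43.36 = 3.01 V.
(Unloaded it would have been 5.66 V.)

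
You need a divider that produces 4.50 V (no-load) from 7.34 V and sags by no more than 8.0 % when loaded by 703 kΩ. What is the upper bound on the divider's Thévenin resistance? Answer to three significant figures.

R_th ≤ 61.1 kΩ

Loading drop = R_th/(R_th + R_L) ≤ 0.0800, so R_th ≤ R_L · ε/(1−ε) = 703 kΩ × 0.0800/0.9200 = 61.1 kΩ.
(Any R1, R2 with R2/(R1+R2) = 0.613 and R1‖R2 ≤ 61.1 kΩ will meet the spec.)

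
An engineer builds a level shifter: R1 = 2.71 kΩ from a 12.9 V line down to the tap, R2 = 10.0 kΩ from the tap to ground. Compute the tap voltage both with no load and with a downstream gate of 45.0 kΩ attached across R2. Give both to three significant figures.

Unloaded: 10.1 V; loaded: 9.69 V

Open-circuit: V = 12.9 × 10.0/(2.71 + 10.0) = 10.1 V.
With the load, R2 becomes R2‖R_L = 8.182 kΩ, so V = 12.9 × 8.182/10.89 = 9.69 V.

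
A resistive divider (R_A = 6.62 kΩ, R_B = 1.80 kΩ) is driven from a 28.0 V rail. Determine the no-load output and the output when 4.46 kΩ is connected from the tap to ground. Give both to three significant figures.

Open-circuit: V = 28.0 × 1.80/(6.62 + 1.80) = 5.99 V.
With the load, R_B becomes R_B‖R_L = 1.282 kΩ, so V = 28.0 × 1.282/7.902 = 4.54 V.

Unloaded: 5.99 V; loaded: 4.54 V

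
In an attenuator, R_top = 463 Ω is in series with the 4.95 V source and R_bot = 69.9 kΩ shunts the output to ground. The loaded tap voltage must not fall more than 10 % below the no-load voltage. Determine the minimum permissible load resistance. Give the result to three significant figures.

R_L(min) ≈ 4.14 kΩ

Output resistance R_th = R_top‖R_bot = (463 × 69900)/70360 = 460.0 Ω.
The fractional drop is R_th/(R_th + R_L); requiring this ≤ 0.100 gives R_L ≥ R_th(1/0.100 − 1) = 460.0 × 9.000 = 4.14 kΩ.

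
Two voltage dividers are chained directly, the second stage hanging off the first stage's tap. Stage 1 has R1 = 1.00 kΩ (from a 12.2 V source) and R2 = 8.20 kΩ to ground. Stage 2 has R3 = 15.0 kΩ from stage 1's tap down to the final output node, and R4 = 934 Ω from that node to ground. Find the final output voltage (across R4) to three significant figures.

Stage 2 presents R3+R4 = 15930 Ω as a load on stage 1's tap.
Stage 1's lower leg becomes R2‖(R3+R4) = 5414 Ω, so V_mid = 12.2 × 5414/6414 = 10.30 V.
Stage 2 is itself unloaded: V_out = V_mid × R4/(R3+R4) = 10.30 × 934/15930 = 0.604 V.

V_out ≈ 0.604 V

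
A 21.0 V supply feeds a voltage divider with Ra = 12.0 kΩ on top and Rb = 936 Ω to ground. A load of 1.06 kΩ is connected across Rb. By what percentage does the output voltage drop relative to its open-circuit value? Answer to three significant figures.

45.0 %

The divider's output (Thévenin) resistance is Ra‖Rb = 868.3 Ω.
Fractional drop under load = R_th/(R_th + R_L) = 868.3 / (868.3 + 1060) = 0.4503.
So the output falls by 45.0 %.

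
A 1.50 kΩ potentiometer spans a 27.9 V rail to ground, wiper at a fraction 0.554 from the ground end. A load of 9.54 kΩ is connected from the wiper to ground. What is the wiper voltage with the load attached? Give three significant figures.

V ≈ 14.9 V

The wiper splits the pot into (1−α)R = 669.0 Ω above and αR = 831.0 Ω below.
Lower section ‖ load = 764.4 Ω.
V_wiper = 27.9 × 764.4/(669.0 + 764.4) = 14.9 V.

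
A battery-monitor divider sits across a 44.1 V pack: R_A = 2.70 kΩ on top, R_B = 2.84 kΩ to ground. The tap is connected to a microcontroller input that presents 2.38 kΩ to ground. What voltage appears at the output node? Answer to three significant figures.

V_out ≈ 14.3 V

The load sits in parallel with R_B: R_B‖R_L = (2.84 × 2.38) / (2.84 + 2.38) = 1.295 kΩ.
V_out = 44.1 × 1.295 / (2.70 + 1.295) = 44.1 × 1.295/3.995 = 14.3 V.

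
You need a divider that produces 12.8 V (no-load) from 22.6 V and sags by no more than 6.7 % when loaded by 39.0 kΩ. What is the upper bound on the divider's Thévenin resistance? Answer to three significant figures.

R_th ≤ 2.80 kΩ

Loading drop = R_th/(R_th + R_L) ≤ 0.0670, so R_th ≤ R_L · ε/(1−ε) = 39.0 kΩ × 0.0670/0.9330 = 2.80 kΩ.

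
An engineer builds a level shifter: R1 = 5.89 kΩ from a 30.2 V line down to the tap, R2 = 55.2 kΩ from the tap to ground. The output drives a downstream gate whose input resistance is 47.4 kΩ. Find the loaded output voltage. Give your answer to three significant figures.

The load sits in parallel with R2: R2‖R_L = (55.2 × 47.4) / (55.2 + 47.4) = 25.50 kΩ.
V_out = 30.2 × 25.50 / (5.89 + 25.50) = 30.2 × 25.50/31.39 = 24.5 V.

V_out ≈ 24.5 V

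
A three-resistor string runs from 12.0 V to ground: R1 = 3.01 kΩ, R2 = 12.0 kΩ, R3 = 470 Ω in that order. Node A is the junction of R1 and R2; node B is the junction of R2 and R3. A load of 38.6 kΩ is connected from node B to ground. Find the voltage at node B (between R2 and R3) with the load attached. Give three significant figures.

V ≈ 0.360 V

At node B, R3 is in parallel with the load: R3‖R_L = 464.3 Ω.
Below node A the resistance is R2 + (R3‖R_L) = 12460 Ω, so V_A = 12.0 × 12460/15470 = 9.666 V.
Then V_B = V_A × (R3‖R_L)/(R2 + R3‖R_L) = 9.666 × 464.3/12460 = 0.360 V.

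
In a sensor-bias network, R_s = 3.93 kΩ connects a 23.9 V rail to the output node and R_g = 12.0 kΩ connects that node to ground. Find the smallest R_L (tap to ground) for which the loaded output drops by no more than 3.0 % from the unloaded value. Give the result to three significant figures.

R_L(min) ≈ 95.7 kΩ

Output resistance R_th = R_s‖R_g = (3.93 × 12.0)/15.93 = 2.960 kΩ.
The fractional drop is R_th/(R_th + R_L); requiring this ≤ 0.0300 gives R_L ≥ R_th(1/0.0300 − 1) = 2.960 × 32.33 = 95.7 kΩ.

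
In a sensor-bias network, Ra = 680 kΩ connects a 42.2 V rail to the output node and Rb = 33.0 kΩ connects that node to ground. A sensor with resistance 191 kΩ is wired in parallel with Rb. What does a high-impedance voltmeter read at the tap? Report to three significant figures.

The load sits in parallel with Rb: Rb‖R_L = (33.0 × 191) / (33.0 + 191) = 28.14 kΩ.
V_out = 42.2 × 28.14 / (680 + 28.14) = 42.2 × 28.14/708.1 = 1.68 V.

V_out ≈ 1.68 V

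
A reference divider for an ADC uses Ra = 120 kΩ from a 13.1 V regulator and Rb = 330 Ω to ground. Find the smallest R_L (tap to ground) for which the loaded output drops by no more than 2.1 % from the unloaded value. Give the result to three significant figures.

R_L(min) ≈ 15.3 kΩ

Output resistance R_th = Ra‖Rb = (120000 × 330)/120300 = 329.1 Ω.
The fractional drop is R_th/(R_th + R_L); requiring this ≤ 0.0210 gives R_L ≥ R_th(1/0.0210 − 1) = 329.1 × 46.62 = 15.3 kΩ.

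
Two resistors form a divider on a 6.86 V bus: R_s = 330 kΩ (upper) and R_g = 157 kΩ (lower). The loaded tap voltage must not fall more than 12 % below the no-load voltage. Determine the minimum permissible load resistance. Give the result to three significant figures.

Output resistance R_th = R_s‖R_g = (330 × 157)/487.0 = 106.4 kΩ.
The fractional drop is R_th/(R_th + R_L); requiring this ≤ 0.120 gives R_L ≥ R_th(1/0.120 − 1) = 106.4 × 7.333 = 780 kΩ.

R_L(min) ≈ 780 kΩ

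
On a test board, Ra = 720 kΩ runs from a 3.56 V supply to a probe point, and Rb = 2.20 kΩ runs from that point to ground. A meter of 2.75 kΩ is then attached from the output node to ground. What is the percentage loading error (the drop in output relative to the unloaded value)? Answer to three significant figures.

44.4 %

Unloaded V = 3.56 × 2.20/722.2 = 0.01084 V.
Loaded: Rb‖R_L = 1.222 kΩ, giving V = 3.56 × 1.222/721.2 = 0.006033 V.
Drop = (0.01084 − 0.006033) / 0.01084 = 44.4 %.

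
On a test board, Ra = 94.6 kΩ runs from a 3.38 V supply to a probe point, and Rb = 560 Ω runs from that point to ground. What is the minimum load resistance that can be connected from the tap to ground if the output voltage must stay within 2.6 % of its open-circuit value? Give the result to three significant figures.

R_L(min) ≈ 20.9 kΩ

Output resistance R_th = Ra‖Rb = (94600 × 560)/95160 = 556.7 Ω.
The fractional drop is R_th/(R_th + R_L); requiring this ≤ 0.0260 gives R_L ≥ R_th(1/0.0260 − 1) = 556.7 × 37.46 = 20.9 kΩ.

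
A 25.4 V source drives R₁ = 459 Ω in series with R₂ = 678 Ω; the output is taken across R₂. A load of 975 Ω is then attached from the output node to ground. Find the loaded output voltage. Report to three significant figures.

The load sits in parallel with R₂: R₂‖R_L = (678 × 975) / (678 + 975) = 399.9 Ω.
V_out = 25.4 × 399.9 / (459 + 399.9) = 25.4 × 399.9/858.9 = 11.8 V.

V_out ≈ 11.8 V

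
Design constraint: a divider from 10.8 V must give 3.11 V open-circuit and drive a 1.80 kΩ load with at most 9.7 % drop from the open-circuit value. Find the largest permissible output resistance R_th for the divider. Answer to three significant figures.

R_th ≤ 193 Ω

Loading drop = R_th/(R_th + R_L) ≤ 0.0970, so R_th ≤ R_L · ε/(1−ε) = 1.80 kΩ × 0.0970/0.9030 = 193 Ω.
(Any R1, R2 with R2/(R1+R2) = 0.288 and R1‖R2 ≤ 193 Ω will meet the spec.)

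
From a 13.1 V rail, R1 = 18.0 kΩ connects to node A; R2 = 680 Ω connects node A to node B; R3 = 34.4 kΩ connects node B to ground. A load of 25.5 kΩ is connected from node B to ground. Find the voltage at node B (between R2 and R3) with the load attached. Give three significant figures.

V ≈ 5.76 V

At node B, R3 is in parallel with the load: R3‖R_L = 14640 Ω.
Below node A the resistance is R2 + (R3‖R_L) = 15320 Ω, so V_A = 13.1 × 15320/33320 = 6.024 V.
Then V_B = V_A × (R3‖R_L)/(R2 + R3‖R_L) = 6.024 × 14640/15320 = 5.76 V.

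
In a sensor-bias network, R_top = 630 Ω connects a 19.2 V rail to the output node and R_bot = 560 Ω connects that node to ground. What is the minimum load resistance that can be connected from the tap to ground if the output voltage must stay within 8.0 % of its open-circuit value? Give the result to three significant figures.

Output resistance R_th = R_top‖R_bot = (630 × 560)/1190 = 296.5 Ω.
The fractional drop is R_th/(R_th + R_L); requiring this ≤ 0.0800 gives R_L ≥ R_th(1/0.0800 − 1) = 296.5 × 11.50 = 3.41 kΩ.

R_L(min) ≈ 3.41 kΩ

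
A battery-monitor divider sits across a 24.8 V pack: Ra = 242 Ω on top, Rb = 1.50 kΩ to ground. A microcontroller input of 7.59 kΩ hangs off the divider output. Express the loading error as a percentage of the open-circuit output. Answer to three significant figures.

2.67 %

The divider's output (Thévenin) resistance is Ra‖Rb = 208.4 Ω.
Fractional drop under load = R_th/(R_th + R_L) = 208.4 / (208.4 + 7590) = 0.02672.
So the output falls by 2.67 %.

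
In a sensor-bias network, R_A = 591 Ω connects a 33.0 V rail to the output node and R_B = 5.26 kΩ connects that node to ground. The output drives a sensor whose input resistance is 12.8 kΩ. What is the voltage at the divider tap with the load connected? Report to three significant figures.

The load sits in parallel with R_B: R_B‖R_L = (5260 × 12800) / (5260 + 12800) = 3728 Ω.
V_out = 33.0 × 3728 / (591 + 3728) = 33.0 × 3728/4319 = 28.5 V.

V_out ≈ 28.5 V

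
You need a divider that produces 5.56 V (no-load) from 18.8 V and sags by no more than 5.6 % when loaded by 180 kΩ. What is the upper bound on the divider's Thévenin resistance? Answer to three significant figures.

Loading drop = R_th/(R_th + R_L) ≤ 0.0560, so R_th ≤ R_L · ε/(1−ε) = 180 kΩ × 0.0560/0.9440 = 10.7 kΩ.
(Any R1, R2 with R2/(R1+R2) = 0.296 and R1‖R2 ≤ 10.7 kΩ will meet the spec.)

R_th ≤ 10.7 kΩ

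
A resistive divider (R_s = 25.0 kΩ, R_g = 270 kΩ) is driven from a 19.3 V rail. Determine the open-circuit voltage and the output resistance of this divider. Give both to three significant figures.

V_th = 17.7 V, R_th = 22.9 kΩ

V_th is the open-circuit tap voltage: 19.3 × 270/(25.0 + 270) = 17.7 V.
With the supply zeroed, R_s and R_g appear in parallel from the tap: R_th = R_s‖R_g = (25.0 × 270)/295.0 = 22.9 kΩ.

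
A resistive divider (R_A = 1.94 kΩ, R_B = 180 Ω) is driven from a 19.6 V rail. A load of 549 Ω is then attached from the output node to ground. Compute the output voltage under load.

The load sits in parallel with R_B: R_B‖R_L = (180 × 549) / (180 + 549) = 135.6 Ω.
V_out = 19.6 × 135.6 / (1940 + 135.6) = 19.6 × 135.6/2076 = 1.28 V.

V_out ≈ 1.28 V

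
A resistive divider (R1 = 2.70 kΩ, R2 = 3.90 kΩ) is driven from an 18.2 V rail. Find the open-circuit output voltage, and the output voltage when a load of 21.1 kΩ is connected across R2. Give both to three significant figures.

Unloaded: 10.8 V; loaded: 10.0 V

Open-circuit: V = 18.2 × 3.90/(2.70 + 3.90) = 10.8 V.
With the load, R2 becomes R2‖R_L = 3.292 kΩ, so V = 18.2 × 3.292/5.992 = 10.0 V.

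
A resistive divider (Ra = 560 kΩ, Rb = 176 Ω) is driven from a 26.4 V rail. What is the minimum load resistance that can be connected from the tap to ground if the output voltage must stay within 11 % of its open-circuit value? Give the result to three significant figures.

Output resistance R_th = Ra‖Rb = (560000 × 176)/560200 = 175.9 Ω.
The fractional drop is R_th/(R_th + R_L); requiring this ≤ 0.110 gives R_L ≥ R_th(1/0.110 − 1) = 175.9 × 8.091 = 1.42 kΩ.

R_L(min) ≈ 1.42 kΩ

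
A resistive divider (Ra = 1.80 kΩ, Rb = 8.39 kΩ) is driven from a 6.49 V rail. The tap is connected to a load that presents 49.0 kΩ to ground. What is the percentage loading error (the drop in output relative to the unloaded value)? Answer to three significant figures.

The divider's output (Thévenin) resistance is Ra‖Rb = 1.482 kΩ.
Fractional drop under load = R_th/(R_th + R_L) = 1.482 / (1.482 + 49.0) = 0.02936.
So the output falls by 2.94 %.

2.94 %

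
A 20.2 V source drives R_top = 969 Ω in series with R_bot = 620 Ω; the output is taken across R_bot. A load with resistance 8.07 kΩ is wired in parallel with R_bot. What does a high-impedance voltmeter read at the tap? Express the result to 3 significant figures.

The load sits in parallel with R_bot: R_bot‖R_L = (620 × 8070) / (620 + 8070) = 575.8 Ω.
V_out = 20.2 × 575.8 / (969 + 575.8) = 20.2 × 575.8/1545 = 7.53 V.

V_out ≈ 7.53 V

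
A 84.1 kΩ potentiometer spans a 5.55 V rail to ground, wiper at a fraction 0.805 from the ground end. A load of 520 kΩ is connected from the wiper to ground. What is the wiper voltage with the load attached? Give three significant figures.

V ≈ 4.36 V

The wiper splits the pot into (1−α)R = 16.40 kΩ above and αR = 67.70 kΩ below.
Lower section ‖ load = 59.90 kΩ.
V_wiper = 5.55 × 59.90/(16.40 + 59.90) = 4.36 V.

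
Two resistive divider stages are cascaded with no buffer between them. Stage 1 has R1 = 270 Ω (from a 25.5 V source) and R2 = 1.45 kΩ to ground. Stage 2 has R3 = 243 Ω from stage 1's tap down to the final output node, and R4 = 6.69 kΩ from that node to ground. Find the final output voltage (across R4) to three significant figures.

Stage 2 presents R3+R4 = 6933 Ω as a load on stage 1's tap.
Stage 1's lower leg becomes R2‖(R3+R4) = 1199 Ω, so V_mid = 25.5 × 1199/1469 = 20.81 V.
Stage 2 is itself unloaded: V_out = V_mid × R4/(R3+R4) = 20.81 × 6690/6933 = 20.1 V.

V_out ≈ 20.1 V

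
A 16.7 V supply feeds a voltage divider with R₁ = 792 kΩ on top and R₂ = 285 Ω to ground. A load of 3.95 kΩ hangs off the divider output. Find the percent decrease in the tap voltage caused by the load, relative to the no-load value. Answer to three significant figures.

The divider's output (Thévenin) resistance is R₁‖R₂ = 284.9 Ω.
Fractional drop under load = R_th/(R_th + R_L) = 284.9 / (284.9 + 3950) = 0.06727.
So the output falls by 6.73 %.

6.73 %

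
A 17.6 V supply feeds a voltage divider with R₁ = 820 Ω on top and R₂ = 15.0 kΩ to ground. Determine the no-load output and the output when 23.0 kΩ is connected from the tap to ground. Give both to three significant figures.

Open-circuit: V = 17.6 × 15000/(820 + 15000) = 16.7 V.
With the load, R₂ becomes R₂‖R_L = 9079 Ω, so V = 17.6 × 9079/9899 = 16.1 V.

Unloaded: 16.7 V; loaded: 16.1 V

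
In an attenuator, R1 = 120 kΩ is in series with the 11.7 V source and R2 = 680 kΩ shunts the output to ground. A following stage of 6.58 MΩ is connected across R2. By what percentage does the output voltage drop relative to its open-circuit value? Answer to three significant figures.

1.53 %

The divider's output (Thévenin) resistance is R1‖R2 = 102.0 kΩ.
Fractional drop under load = R_th/(R_th + R_L) = 102.0 / (102.0 + 6580) = 0.01526.
So the output falls by 1.53 %.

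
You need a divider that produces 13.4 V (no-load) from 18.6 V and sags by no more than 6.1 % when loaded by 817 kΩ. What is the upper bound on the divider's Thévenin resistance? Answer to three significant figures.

Loading drop = R_th/(R_th + R_L) ≤ 0.0610, so R_th ≤ R_L · ε/(1−ε) = 817 kΩ × 0.0610/0.9390 = 53.1 kΩ.

R_th ≤ 53.1 kΩ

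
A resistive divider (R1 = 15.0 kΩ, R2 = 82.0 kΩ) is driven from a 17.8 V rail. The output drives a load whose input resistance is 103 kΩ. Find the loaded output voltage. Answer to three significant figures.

V_out ≈ 13.4 V

The load sits in parallel with R2: R2‖R_L = (82.0 × 103) / (82.0 + 103) = 45.65 kΩ.
V_out = 17.8 × 45.65 / (15.0 + 45.65) = 17.8 × 45.65/60.65 = 13.4 V.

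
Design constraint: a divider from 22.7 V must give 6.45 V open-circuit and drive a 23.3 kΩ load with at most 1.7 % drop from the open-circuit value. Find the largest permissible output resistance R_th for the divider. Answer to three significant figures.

R_th ≤ 403 Ω

Loading drop = R_th/(R_th + R_L) ≤ 0.0170, so R_th ≤ R_L · ε/(1−ε) = 23.3 kΩ × 0.0170/0.9830 = 403 Ω.
(Any R1, R2 with R2/(R1+R2) = 0.284 and R1‖R2 ≤ 403 Ω will meet the spec.)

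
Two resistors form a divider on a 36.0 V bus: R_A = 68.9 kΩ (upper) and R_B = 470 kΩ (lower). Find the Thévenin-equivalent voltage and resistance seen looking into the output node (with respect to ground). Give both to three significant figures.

V_th is the open-circuit tap voltage: 36.0 × 470/(68.9 + 470) = 31.4 V.
With the supply zeroed, R_A and R_B appear in parallel from the tap: R_th = R_A‖R_B = (68.9 × 470)/538.9 = 60.1 kΩ.

V_th = 31.4 V, R_th = 60.1 kΩ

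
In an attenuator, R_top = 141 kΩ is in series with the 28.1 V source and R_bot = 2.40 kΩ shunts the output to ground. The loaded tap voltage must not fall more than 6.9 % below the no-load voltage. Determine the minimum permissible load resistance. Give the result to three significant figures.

Output resistance R_th = R_top‖R_bot = (141 × 2.40)/143.4 = 2.360 kΩ.
The fractional drop is R_th/(R_th + R_L); requiring this ≤ 0.0690 gives R_L ≥ R_th(1/0.0690 − 1) = 2.360 × 13.49 = 31.8 kΩ.

R_L(min) ≈ 31.8 kΩ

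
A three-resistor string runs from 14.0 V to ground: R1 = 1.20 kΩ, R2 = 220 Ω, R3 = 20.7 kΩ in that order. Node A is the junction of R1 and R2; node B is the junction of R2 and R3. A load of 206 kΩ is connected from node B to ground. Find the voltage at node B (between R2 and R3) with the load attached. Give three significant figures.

V ≈ 13.0 V

At node B, R3 is in parallel with the load: R3‖R_L = 18810 Ω.
Below node A the resistance is R2 + (R3‖R_L) = 19030 Ω, so V_A = 14.0 × 19030/20230 = 13.17 V.
Then V_B = V_A × (R3‖R_L)/(R2 + R3‖R_L) = 13.17 × 18810/19030 = 13.0 V.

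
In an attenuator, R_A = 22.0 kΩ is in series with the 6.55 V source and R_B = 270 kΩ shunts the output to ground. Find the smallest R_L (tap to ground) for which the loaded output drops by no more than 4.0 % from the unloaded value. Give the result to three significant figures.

R_L(min) ≈ 488 kΩ

Output resistance R_th = R_A‖R_B = (22.0 × 270)/292.0 = 20.34 kΩ.
The fractional drop is R_th/(R_th + R_L); requiring this ≤ 0.0400 gives R_L ≥ R_th(1/0.0400 − 1) = 20.34 × 24.00 = 488 kΩ.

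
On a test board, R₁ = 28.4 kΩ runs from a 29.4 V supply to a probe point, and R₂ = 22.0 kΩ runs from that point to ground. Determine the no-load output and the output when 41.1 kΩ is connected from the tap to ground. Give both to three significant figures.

Unloaded: 12.8 V; loaded: 9.86 V

Open-circuit: V = 29.4 × 22.0/(28.4 + 22.0) = 12.8 V.
With the load, R₂ becomes R₂‖R_L = 14.33 kΩ, so V = 29.4 × 14.33/42.73 = 9.86 V.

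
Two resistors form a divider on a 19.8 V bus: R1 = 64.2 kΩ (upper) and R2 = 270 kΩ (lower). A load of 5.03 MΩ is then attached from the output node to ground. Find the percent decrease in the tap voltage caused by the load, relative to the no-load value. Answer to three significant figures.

1.02 %

The divider's output (Thévenin) resistance is R1‖R2 = 51.87 kΩ.
Fractional drop under load = R_th/(R_th + R_L) = 51.87 / (51.87 + 5030) = 0.01021.
So the output falls by 1.02 %.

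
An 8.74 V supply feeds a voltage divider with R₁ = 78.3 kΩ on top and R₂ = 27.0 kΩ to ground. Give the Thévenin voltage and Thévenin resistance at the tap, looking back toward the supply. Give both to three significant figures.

V_th is the open-circuit tap voltage: 8.74 × 27.0/(78.3 + 27.0) = 2.24 V.
With the supply zeroed, R₁ and R₂ appear in parallel from the tap: R_th = R₁‖R₂ = (78.3 × 27.0)/105.3 = 20.1 kΩ.

V_th = 2.24 V, R_th = 20.1 kΩ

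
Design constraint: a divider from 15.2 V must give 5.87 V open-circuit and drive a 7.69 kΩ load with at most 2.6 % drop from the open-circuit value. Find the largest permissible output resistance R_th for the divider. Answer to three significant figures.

Loading drop = R_th/(R_th + R_L) ≤ 0.0260, so R_th ≤ R_L · ε/(1−ε) = 7.69 kΩ × 0.0260/0.9740 = 205 Ω.
(Any R1, R2 with R2/(R1+R2) = 0.386 and R1‖R2 ≤ 205 Ω will meet the spec.)

R_th ≤ 205 Ω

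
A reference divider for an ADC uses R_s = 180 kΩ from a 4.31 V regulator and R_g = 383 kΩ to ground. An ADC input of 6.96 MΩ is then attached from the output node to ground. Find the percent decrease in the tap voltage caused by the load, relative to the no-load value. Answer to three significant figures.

The divider's output (Thévenin) resistance is R_s‖R_g = 122.5 kΩ.
Fractional drop under load = R_th/(R_th + R_L) = 122.5 / (122.5 + 6960) = 0.01729.
So the output falls by 1.73 %.

1.73 %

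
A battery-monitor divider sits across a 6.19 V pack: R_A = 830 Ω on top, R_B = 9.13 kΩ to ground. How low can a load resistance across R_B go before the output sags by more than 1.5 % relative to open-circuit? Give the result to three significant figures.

Output resistance R_th = R_A‖R_B = (830 × 9130)/9960 = 760.8 Ω.
The fractional drop is R_th/(R_th + R_L); requiring this ≤ 0.0150 gives R_L ≥ R_th(1/0.0150 − 1) = 760.8 × 65.67 = 50.0 kΩ.

R_L(min) ≈ 50.0 kΩ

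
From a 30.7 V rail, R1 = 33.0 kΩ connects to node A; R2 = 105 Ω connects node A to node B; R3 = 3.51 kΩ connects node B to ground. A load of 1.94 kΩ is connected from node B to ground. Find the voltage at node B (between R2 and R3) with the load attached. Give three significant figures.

V ≈ 1.12 V

At node B, R3 is in parallel with the load: R3‖R_L = 1249 Ω.
Below node A the resistance is R2 + (R3‖R_L) = 1354 Ω, so V_A = 30.7 × 1354/34350 = 1.210 V.
Then V_B = V_A × (R3‖R_L)/(R2 + R3‖R_L) = 1.210 × 1249/1354 = 1.12 V.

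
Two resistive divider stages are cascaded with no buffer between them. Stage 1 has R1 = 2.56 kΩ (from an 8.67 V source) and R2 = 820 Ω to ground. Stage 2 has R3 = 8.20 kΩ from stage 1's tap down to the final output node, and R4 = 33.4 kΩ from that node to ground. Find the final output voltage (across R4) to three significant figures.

Stage 2 presents R3+R4 = 41600 Ω as a load on stage 1's tap.
Stage 1's lower leg becomes R2‖(R3+R4) = 804.1 Ω, so V_mid = 8.67 × 804.1/3364 = 2.072 V.
Stage 2 is itself unloaded: V_out = V_mid × R4/(R3+R4) = 2.072 × 33400/41600 = 1.66 V.

V_out ≈ 1.66 V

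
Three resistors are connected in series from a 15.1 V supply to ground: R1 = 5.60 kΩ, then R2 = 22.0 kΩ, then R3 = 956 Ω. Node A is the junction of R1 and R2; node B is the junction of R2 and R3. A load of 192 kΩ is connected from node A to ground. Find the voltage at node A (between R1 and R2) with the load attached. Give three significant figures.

Below node A the series string R2+R3 = 22960 Ω sits in parallel with the 192000 Ω load: 20500 Ω.
V_A = 15.1 × 20500/(5600 + 20500) = 11.9 V.

V ≈ 11.9 V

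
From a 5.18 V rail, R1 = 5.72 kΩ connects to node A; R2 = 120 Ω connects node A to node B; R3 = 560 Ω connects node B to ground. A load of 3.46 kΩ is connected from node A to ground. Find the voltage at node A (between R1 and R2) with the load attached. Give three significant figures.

V ≈ 0.468 V

Below node A the series string R2+R3 = 680.0 Ω sits in parallel with the 3460 Ω load: 568.3 Ω.
V_A = 5.18 × 568.3/(5720 + 568.3) = 0.468 V.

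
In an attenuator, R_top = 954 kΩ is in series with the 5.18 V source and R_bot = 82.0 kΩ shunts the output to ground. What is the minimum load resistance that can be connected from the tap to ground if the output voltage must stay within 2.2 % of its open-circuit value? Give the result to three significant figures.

R_L(min) ≈ 3.36 MΩ

Output resistance R_th = R_top‖R_bot = (954 × 82.0)/1036 = 75.51 kΩ.
The fractional drop is R_th/(R_th + R_L); requiring this ≤ 0.0220 gives R_L ≥ R_th(1/0.0220 − 1) = 75.51 × 44.45 = 3.36 MΩ.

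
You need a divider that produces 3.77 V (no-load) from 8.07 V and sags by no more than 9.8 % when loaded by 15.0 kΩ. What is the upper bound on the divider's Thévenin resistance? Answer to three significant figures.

R_th ≤ 1.63 kΩ

Loading drop = R_th/(R_th + R_L) ≤ 0.0980, so R_th ≤ R_L · ε/(1−ε) = 15.0 kΩ × 0.0980/0.9020 = 1.63 kΩ.
(Any R1, R2 with R2/(R1+R2) = 0.467 and R1‖R2 ≤ 1.63 kΩ will meet the spec.)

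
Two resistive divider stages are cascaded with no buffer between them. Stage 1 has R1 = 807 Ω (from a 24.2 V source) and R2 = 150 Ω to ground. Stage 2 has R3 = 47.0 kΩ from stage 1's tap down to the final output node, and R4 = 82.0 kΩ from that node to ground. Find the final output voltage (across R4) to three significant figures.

V_out ≈ 2.41 V

Stage 2 presents R3+R4 = 129000 Ω as a load on stage 1's tap.
Stage 1's lower leg becomes R2‖(R3+R4) = 149.8 Ω, so V_mid = 24.2 × 149.8/956.8 = 3.789 V.
Stage 2 is itself unloaded: V_out = V_mid × R4/(R3+R4) = 3.789 × 82000/129000 = 2.41 V.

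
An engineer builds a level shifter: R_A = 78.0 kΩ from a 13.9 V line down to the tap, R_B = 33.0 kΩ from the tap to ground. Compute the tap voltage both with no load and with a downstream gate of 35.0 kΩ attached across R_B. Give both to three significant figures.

Open-circuit: V = 13.9 × 33.0/(78.0 + 33.0) = 4.13 V.
With the load, R_B becomes R_B‖R_L = 16.99 kΩ, so V = 13.9 × 16.99/94.99 = 2.49 V.

Unloaded: 4.13 V; loaded: 2.49 V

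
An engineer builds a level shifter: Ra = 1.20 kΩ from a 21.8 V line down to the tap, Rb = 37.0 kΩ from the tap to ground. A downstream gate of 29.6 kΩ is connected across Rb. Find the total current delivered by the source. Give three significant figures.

Rb‖R_L = 16.44 kΩ, so the source sees Ra + Rb‖R_L = 17.64 kΩ.
I = 21.8 V / 17.64 kΩ = 1.24 mA.

I ≈ 1.24 mA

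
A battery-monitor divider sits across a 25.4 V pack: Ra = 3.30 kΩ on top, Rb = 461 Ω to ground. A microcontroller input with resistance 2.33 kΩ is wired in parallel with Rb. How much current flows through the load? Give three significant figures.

Rb‖R_L = 384.9 Ω; V_out = 25.4 × 384.9/3685 = 2.653 V.
I_L = V_out / R_L = 2.653 / 2.33 kΩ = 1.14 mA.

I_L ≈ 1.14 mA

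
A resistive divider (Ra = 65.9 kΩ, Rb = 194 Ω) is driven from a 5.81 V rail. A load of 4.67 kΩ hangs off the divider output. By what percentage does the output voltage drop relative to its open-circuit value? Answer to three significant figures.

The divider's output (Thévenin) resistance is Ra‖Rb = 193.4 Ω.
Fractional drop under load = R_th/(R_th + R_L) = 193.4 / (193.4 + 4670) = 0.03977.
So the output falls by 3.98 %.

3.98 %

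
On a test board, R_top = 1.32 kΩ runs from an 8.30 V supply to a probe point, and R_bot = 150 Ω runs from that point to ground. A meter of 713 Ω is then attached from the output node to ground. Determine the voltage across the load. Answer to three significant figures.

V_out ≈ 0.712 V

The load sits in parallel with R_bot: R_bot‖R_L = (150 × 713) / (150 + 713) = 123.9 Ω.
V_out = 8.30 × 123.9 / (1320 + 123.9) = 8.30 × 123.9/1444 = 0.712 V.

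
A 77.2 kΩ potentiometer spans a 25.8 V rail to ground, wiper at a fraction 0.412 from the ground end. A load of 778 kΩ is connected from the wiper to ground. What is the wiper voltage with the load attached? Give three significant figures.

The wiper splits the pot into (1−α)R = 45.39 kΩ above and αR = 31.81 kΩ below.
Lower section ‖ load = 30.56 kΩ.
V_wiper = 25.8 × 30.56/(45.39 + 30.56) = 10.4 V.

V ≈ 10.4 V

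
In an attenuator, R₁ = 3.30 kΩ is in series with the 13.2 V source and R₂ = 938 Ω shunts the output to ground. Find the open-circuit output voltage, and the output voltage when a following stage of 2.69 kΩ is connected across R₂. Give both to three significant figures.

Open-circuit: V = 13.2 × 938/(3300 + 938) = 2.92 V.
With the load, R₂ becomes R₂‖R_L = 695.5 Ω, so V = 13.2 × 695.5/3995 = 2.30 V.

Unloaded: 2.92 V; loaded: 2.30 V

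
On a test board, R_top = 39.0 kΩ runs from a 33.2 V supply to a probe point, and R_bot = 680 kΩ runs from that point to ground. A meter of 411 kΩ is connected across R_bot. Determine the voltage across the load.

V_out ≈ 28.8 V

The load sits in parallel with R_bot: R_bot‖R_L = (680 × 411) / (680 + 411) = 256.2 kΩ.
V_out = 33.2 × 256.2 / (39.0 + 256.2) = 33.2 × 256.2/295.2 = 28.8 V.
(Unloaded it would have been 31.4 V.)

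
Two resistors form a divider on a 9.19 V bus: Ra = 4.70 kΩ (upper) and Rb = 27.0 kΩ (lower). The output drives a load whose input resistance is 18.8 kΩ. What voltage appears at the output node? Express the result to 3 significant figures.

The load sits in parallel with Rb: Rb‖R_L = (27.0 × 18.8) / (27.0 + 18.8) = 11.08 kΩ.
V_out = 9.19 × 11.08 / (4.70 + 11.08) = 9.19 × 11.08/15.78 = 6.45 V.

V_out ≈ 6.45 V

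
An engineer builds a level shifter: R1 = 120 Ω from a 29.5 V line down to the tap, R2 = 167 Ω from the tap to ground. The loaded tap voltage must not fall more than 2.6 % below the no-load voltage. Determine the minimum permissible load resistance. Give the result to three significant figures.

R_L(min) ≈ 2.62 kΩ

Output resistance R_th = R1‖R2 = (120 × 167)/287.0 = 69.83 Ω.
The fractional drop is R_th/(R_th + R_L); requiring this ≤ 0.0260 gives R_L ≥ R_th(1/0.0260 − 1) = 69.83 × 37.46 = 2.62 kΩ.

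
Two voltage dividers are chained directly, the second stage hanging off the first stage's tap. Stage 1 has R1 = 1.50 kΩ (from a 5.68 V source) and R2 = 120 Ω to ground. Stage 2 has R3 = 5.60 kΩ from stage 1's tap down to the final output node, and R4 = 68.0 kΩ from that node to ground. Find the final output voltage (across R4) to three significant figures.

Stage 2 presents R3+R4 = 73600 Ω as a load on stage 1's tap.
Stage 1's lower leg becomes R2‖(R3+R4) = 119.8 Ω, so V_mid = 5.68 × 119.8/1620 = 0.4201 V.
Stage 2 is itself unloaded: V_out = V_mid × R4/(R3+R4) = 0.4201 × 68000/73600 = 0.388 V.

V_out ≈ 0.388 V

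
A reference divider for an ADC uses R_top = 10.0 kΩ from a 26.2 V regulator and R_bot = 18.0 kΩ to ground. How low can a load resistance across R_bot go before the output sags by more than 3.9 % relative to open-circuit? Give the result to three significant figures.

Output resistance R_th = R_top‖R_bot = (10.0 × 18.0)/28.00 = 6.429 kΩ.
The fractional drop is R_th/(R_th + R_L); requiring this ≤ 0.0390 gives R_L ≥ R_th(1/0.0390 − 1) = 6.429 × 24.64 = 158 kΩ.

R_L(min) ≈ 158 kΩ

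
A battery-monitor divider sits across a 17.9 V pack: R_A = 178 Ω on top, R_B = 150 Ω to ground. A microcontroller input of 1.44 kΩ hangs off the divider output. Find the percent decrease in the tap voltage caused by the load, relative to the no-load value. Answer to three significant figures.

The divider's output (Thévenin) resistance is R_A‖R_B = 81.40 Ω.
Fractional drop under load = R_th/(R_th + R_L) = 81.40 / (81.40 + 1440) = 0.05350.
So the output falls by 5.35 %.

5.35 %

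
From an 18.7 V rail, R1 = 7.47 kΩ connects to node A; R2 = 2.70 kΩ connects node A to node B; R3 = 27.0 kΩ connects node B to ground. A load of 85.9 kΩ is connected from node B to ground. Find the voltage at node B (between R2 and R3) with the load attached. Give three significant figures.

V ≈ 12.5 V

At node B, R3 is in parallel with the load: R3‖R_L = 20.54 kΩ.
Below node A the resistance is R2 + (R3‖R_L) = 23.24 kΩ, so V_A = 18.7 × 23.24/30.71 = 14.15 V.
Then V_B = V_A × (R3‖R_L)/(R2 + R3‖R_L) = 14.15 × 20.54/23.24 = 12.5 V.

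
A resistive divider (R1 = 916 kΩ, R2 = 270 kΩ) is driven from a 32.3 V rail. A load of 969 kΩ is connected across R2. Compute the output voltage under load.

The load sits in parallel with R2: R2‖R_L = (270 × 969) / (270 + 969) = 211.2 kΩ.
V_out = 32.3 × 211.2 / (916 + 211.2) = 32.3 × 211.2/1127 = 6.05 V.
(Unloaded it would have been 7.35 V.)

V_out ≈ 6.05 V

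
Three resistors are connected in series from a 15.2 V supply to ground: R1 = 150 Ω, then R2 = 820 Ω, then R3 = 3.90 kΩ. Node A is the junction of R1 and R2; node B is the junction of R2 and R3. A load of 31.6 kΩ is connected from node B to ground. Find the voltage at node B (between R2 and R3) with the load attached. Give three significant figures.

At node B, R3 is in parallel with the load: R3‖R_L = 3472 Ω.
Below node A the resistance is R2 + (R3‖R_L) = 4292 Ω, so V_A = 15.2 × 4292/4442 = 14.69 V.
Then V_B = V_A × (R3‖R_L)/(R2 + R3‖R_L) = 14.69 × 3472/4292 = 11.9 V.

V ≈ 11.9 V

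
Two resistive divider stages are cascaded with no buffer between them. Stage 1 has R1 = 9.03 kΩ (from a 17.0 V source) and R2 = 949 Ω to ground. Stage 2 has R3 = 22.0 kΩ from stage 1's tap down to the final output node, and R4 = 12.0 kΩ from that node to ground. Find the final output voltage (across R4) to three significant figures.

Stage 2 presents R3+R4 = 34000 Ω as a load on stage 1's tap.
Stage 1's lower leg becomes R2‖(R3+R4) = 923.2 Ω, so V_mid = 17.0 × 923.2/9953 = 1.577 V.
Stage 2 is itself unloaded: V_out = V_mid × R4/(R3+R4) = 1.577 × 12000/34000 = 0.557 V.

V_out ≈ 0.557 V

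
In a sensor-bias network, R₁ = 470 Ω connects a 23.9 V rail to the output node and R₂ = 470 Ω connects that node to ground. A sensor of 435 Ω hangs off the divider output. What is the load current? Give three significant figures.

R₂‖R_L = 225.9 Ω; V_out = 23.9 × 225.9/695.9 = 7.759 V.
I_L = V_out / R_L = 7.759 / 435 Ω = 17.8 mA.

I_L ≈ 17.8 mA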